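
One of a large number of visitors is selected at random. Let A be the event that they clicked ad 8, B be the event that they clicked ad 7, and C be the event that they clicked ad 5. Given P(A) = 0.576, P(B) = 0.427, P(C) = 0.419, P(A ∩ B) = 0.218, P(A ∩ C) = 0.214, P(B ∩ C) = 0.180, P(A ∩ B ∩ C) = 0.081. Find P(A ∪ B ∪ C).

0.891

P(A ∪ B ∪ C) = 0.576 + 0.427 + 0.419 − 0.218 − 0.214 − 0.180 + 0.081 = 0.891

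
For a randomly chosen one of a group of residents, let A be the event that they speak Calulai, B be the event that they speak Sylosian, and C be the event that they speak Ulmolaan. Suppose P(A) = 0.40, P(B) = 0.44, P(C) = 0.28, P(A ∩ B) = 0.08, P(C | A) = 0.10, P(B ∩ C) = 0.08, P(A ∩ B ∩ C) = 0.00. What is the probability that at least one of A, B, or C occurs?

0.92

P(A ∩ C) = P(A)·P(C|A) = 0.40 × 0.10 = 0.04
P(A ∪ B ∪ C) = 0.40 + 0.44 + 0.28 − 0.08 − 0.04 − 0.08 + 0.00 = 0.92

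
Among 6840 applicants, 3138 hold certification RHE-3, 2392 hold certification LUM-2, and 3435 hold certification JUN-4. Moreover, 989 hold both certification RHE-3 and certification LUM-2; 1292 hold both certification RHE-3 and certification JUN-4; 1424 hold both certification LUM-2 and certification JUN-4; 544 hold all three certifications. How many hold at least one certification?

5804

Apply inclusion-exclusion:
|at least one| = 3138 + 2392 + 3435 − 989 − 1292 − 1424 + 544 = 5804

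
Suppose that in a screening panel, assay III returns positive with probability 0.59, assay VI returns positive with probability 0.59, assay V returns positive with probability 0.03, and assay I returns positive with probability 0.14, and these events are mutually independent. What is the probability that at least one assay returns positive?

0.85977098

P(none) = (1 − 0.59) × (1 − 0.59) × (1 − 0.03) × (1 − 0.14) = 0.41 × 0.41 × 0.97 × 0.86 = 0.14022902
P(at least one) = 1 − 0.14022902 = 0.85977098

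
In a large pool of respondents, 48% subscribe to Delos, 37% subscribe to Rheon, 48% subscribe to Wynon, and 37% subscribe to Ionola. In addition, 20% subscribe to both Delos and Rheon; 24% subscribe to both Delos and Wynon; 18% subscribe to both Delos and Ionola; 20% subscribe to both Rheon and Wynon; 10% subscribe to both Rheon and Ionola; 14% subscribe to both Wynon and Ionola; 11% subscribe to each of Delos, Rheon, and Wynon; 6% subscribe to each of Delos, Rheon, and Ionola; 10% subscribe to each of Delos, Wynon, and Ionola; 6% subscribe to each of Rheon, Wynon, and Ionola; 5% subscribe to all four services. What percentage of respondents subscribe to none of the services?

Apply inclusion-exclusion:
P(at least one) = 48 + 37 + 48 + 37 − 20 − 24 − 18 − 20 − 10 − 14 + 11 + 6 + 10 + 6 − 5 = 92%
P(none) = 100% − 92% = 8%

8%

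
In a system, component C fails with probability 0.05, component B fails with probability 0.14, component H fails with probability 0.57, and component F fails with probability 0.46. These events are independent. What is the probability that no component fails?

P(none) = (1 − 0.05) × (1 − 0.14) × (1 − 0.57) × (1 − 0.46) = 0.95 × 0.86 × 0.43 × 0.54 = 0.1897074

0.1897074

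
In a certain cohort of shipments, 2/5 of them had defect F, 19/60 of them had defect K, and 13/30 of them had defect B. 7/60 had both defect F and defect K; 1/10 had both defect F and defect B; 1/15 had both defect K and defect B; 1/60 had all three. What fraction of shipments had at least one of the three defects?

53/60

P(at least one) = 2/5 + 19/60 + 13/30 − 7/60 − 1/10 − 1/15 + 1/60 = 53/60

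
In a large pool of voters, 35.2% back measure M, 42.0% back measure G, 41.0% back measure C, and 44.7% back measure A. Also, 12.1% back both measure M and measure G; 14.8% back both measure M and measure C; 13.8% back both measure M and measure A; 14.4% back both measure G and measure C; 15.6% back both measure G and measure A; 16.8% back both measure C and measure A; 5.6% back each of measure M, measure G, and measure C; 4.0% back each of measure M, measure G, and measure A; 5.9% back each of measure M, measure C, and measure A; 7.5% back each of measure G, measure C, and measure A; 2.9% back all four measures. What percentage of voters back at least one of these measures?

95.5%

By inclusion–exclusion:
P(union) = 35.2 + 42.0 + 41.0 + 44.7 − 12.1 − 14.8 − 13.8 − 14.4 − 15.6 − 16.8 + 5.6 + 4.0 + 5.9 + 7.5 − 2.9 = 95.5%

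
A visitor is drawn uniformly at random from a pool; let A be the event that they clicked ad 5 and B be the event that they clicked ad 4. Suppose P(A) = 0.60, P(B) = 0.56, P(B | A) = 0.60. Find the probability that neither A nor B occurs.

P(A ∩ B) = P(A)·P(B|A) = 0.60 × 0.60 = 0.36
Using inclusion–exclusion:
P(A ∪ B) = 0.60 + 0.56 − 0.36 = 0.80
P(none) = 1 − 0.80 = 0.20

0.20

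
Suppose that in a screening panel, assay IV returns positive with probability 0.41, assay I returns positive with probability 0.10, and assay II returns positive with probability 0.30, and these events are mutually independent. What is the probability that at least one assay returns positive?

0.6283

P(none) = (1 − 0.41) × (1 − 0.10) × (1 − 0.30) = 0.59 × 0.90 × 0.70 = 0.3717
P(at least one) = 1 − 0.3717 = 0.6283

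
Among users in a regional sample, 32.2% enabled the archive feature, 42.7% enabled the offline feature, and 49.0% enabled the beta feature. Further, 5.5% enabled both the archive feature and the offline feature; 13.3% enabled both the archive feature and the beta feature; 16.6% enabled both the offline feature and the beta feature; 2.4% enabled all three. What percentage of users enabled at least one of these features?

By inclusion-exclusion,
P(at least one) = 32.2 + 42.7 + 49.0 − 5.5 − 13.3 − 16.6 + 2.4 = 90.9%

90.9%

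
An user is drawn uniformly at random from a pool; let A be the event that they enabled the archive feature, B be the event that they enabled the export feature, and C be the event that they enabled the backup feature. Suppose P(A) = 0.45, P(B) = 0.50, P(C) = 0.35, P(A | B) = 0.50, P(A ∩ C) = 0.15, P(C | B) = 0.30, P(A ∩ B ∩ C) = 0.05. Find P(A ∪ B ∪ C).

P(A ∩ B) = P(B)·P(A|B) = 0.50 × 0.50 = 0.25
P(B ∩ C) = P(B)·P(C|B) = 0.50 × 0.30 = 0.15
Apply inclusion-exclusion:
P(A ∪ B ∪ C) = 0.45 + 0.50 + 0.35 − 0.25 − 0.15 − 0.15 + 0.05 = 0.80

0.80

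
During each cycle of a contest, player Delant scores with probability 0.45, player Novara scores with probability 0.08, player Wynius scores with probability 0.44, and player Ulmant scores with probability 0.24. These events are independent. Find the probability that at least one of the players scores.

Since the events are independent, P(none) is the product of the individual non-occurrence probabilities.
P(none) = (1 − 0.45) × (1 − 0.08) × (1 − 0.44) × (1 − 0.24) = 0.55 × 0.92 × 0.56 × 0.76 = 0.2153536
P(at least one) = 1 − 0.2153536 = 0.7846464

0.7846464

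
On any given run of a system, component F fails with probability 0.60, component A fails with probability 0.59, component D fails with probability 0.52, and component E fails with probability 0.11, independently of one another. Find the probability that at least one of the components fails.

P(none) = (1 − 0.60) × (1 − 0.59) × (1 − 0.52) × (1 − 0.11) = 0.40 × 0.41 × 0.48 × 0.89 = 0.0700608
P(at least one) = 1 − 0.0700608 = 0.9299392

0.9299392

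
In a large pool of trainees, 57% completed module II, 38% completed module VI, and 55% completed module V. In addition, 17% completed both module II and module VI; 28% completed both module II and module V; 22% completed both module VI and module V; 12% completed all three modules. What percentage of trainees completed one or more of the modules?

95%

P(at least one) = 57 + 38 + 55 − 17 − 28 − 22 + 12 = 95%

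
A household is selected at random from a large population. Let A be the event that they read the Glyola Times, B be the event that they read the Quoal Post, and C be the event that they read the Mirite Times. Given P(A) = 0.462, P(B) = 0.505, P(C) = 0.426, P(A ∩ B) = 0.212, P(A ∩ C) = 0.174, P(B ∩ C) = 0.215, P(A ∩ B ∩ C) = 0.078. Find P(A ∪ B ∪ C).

P(A ∪ B ∪ C) = 0.462 + 0.505 + 0.426 − 0.212 − 0.174 − 0.215 + 0.078 = 0.870

0.870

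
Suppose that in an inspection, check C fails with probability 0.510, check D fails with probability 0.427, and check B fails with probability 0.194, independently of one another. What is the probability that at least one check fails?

0.77369938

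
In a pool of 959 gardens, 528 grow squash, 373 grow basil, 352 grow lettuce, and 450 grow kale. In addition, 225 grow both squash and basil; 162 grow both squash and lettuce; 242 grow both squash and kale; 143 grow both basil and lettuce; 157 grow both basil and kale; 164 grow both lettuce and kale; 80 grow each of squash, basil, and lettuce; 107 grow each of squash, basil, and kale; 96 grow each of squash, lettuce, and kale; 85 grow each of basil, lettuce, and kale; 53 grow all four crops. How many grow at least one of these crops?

925

|at least one| = 528 + 373 + 352 + 450 − 225 − 162 − 242 − 143 − 157 − 164 + 80 + 107 + 96 + 85 − 53 = 925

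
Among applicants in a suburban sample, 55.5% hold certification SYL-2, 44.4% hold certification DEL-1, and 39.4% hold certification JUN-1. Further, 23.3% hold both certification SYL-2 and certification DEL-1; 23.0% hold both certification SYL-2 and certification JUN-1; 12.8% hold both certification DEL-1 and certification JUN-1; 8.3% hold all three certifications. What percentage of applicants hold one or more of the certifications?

88.5%

P(at least one) = 55.5 + 44.4 + 39.4 − 23.3 − 23.0 − 12.8 + 8.3 = 88.5%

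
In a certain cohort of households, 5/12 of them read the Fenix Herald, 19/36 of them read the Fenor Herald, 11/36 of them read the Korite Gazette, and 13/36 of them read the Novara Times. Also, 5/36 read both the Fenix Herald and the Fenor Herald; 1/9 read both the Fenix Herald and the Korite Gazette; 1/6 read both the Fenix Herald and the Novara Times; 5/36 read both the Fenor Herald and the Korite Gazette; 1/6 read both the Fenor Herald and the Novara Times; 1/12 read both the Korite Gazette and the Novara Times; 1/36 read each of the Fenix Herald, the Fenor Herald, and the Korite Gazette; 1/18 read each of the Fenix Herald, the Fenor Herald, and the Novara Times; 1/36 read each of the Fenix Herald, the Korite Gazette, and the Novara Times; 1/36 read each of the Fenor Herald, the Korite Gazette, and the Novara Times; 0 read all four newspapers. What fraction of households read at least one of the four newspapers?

By inclusion–exclusion:
P(at least one) = 5/12 + 19/36 + 11/36 + 13/36 − 5/36 − 1/9 − 1/6 − 5/36 − 1/6 − 1/12 + 1/36 + 1/18 + 1/36 + 1/36 − 0 = 17/18

17/18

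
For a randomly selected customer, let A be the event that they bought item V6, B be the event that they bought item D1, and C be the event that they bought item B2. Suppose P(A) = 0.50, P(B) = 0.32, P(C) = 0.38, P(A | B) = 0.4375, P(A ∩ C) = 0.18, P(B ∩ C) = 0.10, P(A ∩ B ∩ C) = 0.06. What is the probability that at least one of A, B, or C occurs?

0.84

P(A ∩ B) = P(B)·P(A|B) = 0.32 × 0.4375 = 0.14
By inclusion-exclusion,
P(A ∪ B ∪ C) = 0.50 + 0.32 + 0.38 − 0.14 − 0.18 − 0.10 + 0.06 = 0.84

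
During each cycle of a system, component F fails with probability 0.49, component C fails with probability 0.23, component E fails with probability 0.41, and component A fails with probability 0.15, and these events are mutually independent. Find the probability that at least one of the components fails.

P(none) = (1 − 0.49) × (1 − 0.23) × (1 − 0.41) × (1 − 0.15) = 0.51 × 0.77 × 0.59 × 0.85 = 0.19693905
P(at least one) = 1 − 0.19693905 = 0.80306095

0.80306095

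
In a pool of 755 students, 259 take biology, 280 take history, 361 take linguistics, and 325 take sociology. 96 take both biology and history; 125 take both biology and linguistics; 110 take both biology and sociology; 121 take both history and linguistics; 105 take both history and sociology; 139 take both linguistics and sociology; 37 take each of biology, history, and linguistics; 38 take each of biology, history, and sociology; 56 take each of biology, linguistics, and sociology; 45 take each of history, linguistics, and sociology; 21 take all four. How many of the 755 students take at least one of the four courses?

684

By inclusion–exclusion:
N(≥1) = 259 + 280 + 361 + 325 − 96 − 125 − 110 − 121 − 105 − 139 + 37 + 38 + 56 + 45 − 21 = 684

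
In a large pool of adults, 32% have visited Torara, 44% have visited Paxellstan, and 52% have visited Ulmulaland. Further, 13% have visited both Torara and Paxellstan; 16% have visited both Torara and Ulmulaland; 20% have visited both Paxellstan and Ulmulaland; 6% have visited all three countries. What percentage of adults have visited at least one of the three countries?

85%

By inclusion–exclusion:
P(union) = 32 + 44 + 52 − 13 − 16 − 20 + 6 = 85%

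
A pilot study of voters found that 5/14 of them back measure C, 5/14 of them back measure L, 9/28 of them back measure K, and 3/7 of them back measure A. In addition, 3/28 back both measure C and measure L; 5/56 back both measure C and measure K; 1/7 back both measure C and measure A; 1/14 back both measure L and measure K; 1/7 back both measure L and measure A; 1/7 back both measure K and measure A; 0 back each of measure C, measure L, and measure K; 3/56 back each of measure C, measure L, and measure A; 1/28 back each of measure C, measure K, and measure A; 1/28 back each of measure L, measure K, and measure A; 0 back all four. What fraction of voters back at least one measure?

25/28

Apply inclusion-exclusion:
P(union) = 5/14 + 5/14 + 9/28 + 3/7 − 3/28 − 5/56 − 1/7 − 1/14 − 1/7 − 1/7 + 0 + 3/56 + 1/28 + 1/28 − 0 = 25/28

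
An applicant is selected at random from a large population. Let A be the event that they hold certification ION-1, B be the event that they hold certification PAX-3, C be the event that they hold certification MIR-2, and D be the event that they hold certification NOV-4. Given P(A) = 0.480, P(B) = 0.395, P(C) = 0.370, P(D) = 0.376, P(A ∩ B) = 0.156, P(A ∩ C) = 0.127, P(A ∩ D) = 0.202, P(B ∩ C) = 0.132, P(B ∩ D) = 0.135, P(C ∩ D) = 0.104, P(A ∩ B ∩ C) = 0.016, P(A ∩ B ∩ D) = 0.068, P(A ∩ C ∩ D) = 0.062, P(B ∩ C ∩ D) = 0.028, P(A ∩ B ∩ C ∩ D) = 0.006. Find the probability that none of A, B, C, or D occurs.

0.067

P(A ∪ B ∪ C ∪ D) = 0.480 + 0.395 + 0.370 + 0.376 − 0.156 − 0.127 − 0.202 − 0.132 − 0.135 − 0.104 + 0.016 + 0.068 + 0.062 + 0.028 − 0.006 = 0.933
P(none) = 1 − 0.933 = 0.067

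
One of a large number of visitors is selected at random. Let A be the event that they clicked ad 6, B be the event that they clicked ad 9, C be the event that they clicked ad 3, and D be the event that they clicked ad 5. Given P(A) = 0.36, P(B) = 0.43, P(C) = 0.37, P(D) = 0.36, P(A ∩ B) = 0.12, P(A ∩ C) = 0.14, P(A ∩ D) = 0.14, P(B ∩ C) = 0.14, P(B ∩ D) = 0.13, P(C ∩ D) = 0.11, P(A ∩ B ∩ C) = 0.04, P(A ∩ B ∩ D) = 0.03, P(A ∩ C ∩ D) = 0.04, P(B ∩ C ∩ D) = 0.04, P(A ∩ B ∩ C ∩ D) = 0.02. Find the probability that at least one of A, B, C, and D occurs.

Using inclusion–exclusion:
P(A ∪ B ∪ C ∪ D) = 0.36 + 0.43 + 0.37 + 0.36 − 0.12 − 0.14 − 0.14 − 0.14 − 0.13 − 0.11 + 0.04 + 0.03 + 0.04 + 0.04 − 0.02 = 0.87

0.87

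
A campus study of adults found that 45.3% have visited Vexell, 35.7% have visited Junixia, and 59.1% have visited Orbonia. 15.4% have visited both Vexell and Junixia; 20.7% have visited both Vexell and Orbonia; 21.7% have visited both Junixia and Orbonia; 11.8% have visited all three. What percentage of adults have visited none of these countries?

5.9%

P(at least one) = 45.3 + 35.7 + 59.1 − 15.4 − 20.7 − 21.7 + 11.8 = 94.1%
P(none) = 100% − 94.1% = 5.9%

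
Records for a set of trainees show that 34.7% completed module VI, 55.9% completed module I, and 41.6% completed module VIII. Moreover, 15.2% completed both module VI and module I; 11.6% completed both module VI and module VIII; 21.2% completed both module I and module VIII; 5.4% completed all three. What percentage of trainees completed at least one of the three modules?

P(union) = 34.7 + 55.9 + 41.6 − 15.2 − 11.6 − 21.2 + 5.4 = 89.6%

89.6%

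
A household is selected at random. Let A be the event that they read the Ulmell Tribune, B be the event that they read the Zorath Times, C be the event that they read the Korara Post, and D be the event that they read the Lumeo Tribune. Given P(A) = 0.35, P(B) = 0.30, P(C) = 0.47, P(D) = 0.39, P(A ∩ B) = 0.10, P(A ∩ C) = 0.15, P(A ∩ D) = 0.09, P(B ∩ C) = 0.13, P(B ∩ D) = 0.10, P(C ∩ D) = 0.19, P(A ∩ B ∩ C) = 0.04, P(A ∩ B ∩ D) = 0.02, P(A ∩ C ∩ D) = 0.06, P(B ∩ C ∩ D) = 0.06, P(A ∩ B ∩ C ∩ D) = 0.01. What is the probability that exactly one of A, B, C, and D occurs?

P(exactly one) = 0.35 + 0.30 + 0.47 + 0.39 − 2·0.10 − 2·0.15 − 2·0.09 − 2·0.13 − 2·0.10 − 2·0.19 + 3·0.04 + 3·0.02 + 3·0.06 + 3·0.06 − 4·0.01 = 0.49

0.49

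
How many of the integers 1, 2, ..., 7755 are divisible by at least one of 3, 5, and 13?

Apply inclusion-exclusion:
2585 + 1551 + 596 − 517 − 198 − 119 + 39 = 3937

3937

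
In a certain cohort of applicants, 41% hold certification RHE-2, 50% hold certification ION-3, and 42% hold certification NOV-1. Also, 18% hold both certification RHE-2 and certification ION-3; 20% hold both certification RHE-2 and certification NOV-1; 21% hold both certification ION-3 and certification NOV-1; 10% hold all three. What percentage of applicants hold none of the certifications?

16%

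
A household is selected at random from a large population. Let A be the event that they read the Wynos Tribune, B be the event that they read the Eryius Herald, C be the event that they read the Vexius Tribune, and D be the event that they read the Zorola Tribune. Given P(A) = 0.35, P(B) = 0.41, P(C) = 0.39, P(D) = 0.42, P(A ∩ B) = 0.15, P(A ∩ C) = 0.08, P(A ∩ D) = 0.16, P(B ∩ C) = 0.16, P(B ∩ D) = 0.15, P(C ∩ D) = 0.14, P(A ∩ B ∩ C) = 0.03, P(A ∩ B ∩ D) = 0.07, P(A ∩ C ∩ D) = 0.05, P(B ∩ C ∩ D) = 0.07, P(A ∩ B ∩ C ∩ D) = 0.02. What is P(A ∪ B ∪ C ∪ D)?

0.93

P(A ∪ B ∪ C ∪ D) = 0.35 + 0.41 + 0.39 + 0.42 − 0.15 − 0.08 − 0.16 − 0.16 − 0.15 − 0.14 + 0.03 + 0.07 + 0.05 + 0.07 − 0.02 = 0.93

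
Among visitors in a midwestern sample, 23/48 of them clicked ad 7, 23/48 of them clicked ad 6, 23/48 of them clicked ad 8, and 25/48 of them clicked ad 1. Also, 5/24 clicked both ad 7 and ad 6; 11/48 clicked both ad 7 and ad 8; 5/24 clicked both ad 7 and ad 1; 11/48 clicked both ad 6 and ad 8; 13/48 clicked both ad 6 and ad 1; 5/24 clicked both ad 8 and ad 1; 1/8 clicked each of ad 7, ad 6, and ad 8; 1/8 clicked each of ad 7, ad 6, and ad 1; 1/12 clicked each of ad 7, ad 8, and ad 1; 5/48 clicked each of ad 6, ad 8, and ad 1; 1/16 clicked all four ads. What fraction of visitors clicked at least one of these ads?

47/48

By inclusion–exclusion:
P(≥1) = 23/48 + 23/48 + 23/48 + 25/48 − 5/24 − 11/48 − 5/24 − 11/48 − 13/48 − 5/24 + 1/8 + 1/8 + 1/12 + 5/48 − 1/16 = 47/48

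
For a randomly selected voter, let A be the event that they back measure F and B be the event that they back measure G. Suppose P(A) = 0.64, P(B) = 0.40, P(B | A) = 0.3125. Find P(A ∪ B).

0.84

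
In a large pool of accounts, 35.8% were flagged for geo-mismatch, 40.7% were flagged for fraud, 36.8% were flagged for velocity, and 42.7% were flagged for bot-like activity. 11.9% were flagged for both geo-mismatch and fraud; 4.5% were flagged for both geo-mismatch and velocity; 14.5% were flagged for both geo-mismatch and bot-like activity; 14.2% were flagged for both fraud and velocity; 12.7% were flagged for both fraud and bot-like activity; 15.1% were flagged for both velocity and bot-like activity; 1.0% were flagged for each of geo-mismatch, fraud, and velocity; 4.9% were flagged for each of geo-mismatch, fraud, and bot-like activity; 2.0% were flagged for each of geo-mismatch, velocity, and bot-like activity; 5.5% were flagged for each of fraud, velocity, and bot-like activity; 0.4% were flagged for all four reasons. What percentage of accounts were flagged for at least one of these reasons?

96.1%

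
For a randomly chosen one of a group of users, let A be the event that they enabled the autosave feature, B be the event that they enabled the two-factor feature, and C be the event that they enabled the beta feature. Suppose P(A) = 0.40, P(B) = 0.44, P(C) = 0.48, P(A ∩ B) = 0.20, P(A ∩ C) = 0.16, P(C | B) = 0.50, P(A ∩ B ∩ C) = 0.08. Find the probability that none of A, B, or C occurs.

P(B ∩ C) = P(B)·P(C|B) = 0.44 × 0.50 = 0.22
Apply inclusion-exclusion:
P(A ∪ B ∪ C) = 0.40 + 0.44 + 0.48 − 0.20 − 0.16 − 0.22 + 0.08 = 0.82
P(none) = 1 − 0.82 = 0.18

0.18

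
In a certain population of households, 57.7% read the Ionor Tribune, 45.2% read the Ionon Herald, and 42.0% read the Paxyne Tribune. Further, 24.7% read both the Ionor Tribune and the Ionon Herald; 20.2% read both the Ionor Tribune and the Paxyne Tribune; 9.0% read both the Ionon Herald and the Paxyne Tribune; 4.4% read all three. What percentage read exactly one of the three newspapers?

Using the inclusion–exclusion count for exactly one event:
P(exactly one) = 57.7 + 45.2 + 42.0 − 2·24.7 − 2·20.2 − 2·9.0 + 3·4.4 = 50.3%

50.3%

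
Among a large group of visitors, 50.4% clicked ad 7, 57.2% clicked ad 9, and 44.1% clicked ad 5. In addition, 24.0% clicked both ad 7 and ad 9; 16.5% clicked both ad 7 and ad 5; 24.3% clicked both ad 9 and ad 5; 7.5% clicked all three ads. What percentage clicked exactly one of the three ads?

44.6%

P(exactly one) = 50.4 + 57.2 + 44.1 − 2·24.0 − 2·16.5 − 2·24.3 + 3·7.5 = 44.6%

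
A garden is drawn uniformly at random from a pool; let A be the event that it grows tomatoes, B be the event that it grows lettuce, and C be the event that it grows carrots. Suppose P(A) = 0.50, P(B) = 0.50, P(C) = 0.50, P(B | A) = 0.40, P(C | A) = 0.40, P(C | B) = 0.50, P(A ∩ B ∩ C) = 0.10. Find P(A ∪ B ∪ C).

0.95

P(A ∩ B) = P(A)·P(B|A) = 0.50 × 0.40 = 0.20
P(A ∩ C) = P(A)·P(C|A) = 0.50 × 0.40 = 0.20
P(B ∩ C) = P(B)·P(C|B) = 0.50 × 0.50 = 0.25
Inclusion–exclusion gives
P(A ∪ B ∪ C) = 0.50 + 0.50 + 0.50 − 0.20 − 0.20 − 0.25 + 0.10 = 0.95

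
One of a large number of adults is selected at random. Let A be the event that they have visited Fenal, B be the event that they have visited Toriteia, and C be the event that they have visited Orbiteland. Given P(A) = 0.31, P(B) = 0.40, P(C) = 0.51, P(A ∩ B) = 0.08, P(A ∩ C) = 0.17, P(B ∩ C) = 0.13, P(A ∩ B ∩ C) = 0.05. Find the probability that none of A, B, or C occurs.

P(A ∪ B ∪ C) = 0.31 + 0.40 + 0.51 − 0.08 − 0.17 − 0.13 + 0.05 = 0.89
P(none) = 1 − 0.89 = 0.11

0.11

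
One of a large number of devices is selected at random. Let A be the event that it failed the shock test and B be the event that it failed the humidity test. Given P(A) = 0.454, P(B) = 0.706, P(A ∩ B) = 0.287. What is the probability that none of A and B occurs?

By inclusion-exclusion,
P(A ∪ B) = 0.454 + 0.706 − 0.287 = 0.873
P(none) = 1 − 0.873 = 0.127

0.127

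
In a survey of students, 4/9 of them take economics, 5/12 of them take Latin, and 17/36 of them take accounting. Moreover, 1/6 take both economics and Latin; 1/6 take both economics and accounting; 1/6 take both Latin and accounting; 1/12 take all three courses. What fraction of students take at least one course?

By inclusion-exclusion,
P(at least one) = 4/9 + 5/12 + 17/36 − 1/6 − 1/6 − 1/6 + 1/12 = 11/12

11/12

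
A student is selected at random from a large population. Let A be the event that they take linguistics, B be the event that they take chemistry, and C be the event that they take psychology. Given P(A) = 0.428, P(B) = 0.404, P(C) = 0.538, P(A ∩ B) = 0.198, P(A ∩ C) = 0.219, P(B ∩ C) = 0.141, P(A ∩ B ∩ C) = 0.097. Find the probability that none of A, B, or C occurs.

0.091

By inclusion–exclusion:
P(A ∪ B ∪ C) = 0.428 + 0.404 + 0.538 − 0.198 − 0.219 − 0.141 + 0.097 = 0.909
P(none) = 1 − 0.909 = 0.091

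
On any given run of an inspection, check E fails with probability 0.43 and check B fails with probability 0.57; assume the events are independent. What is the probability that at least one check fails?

0.7549

P(none) = (1 − 0.43) × (1 − 0.57) = 0.57 × 0.43 = 0.2451
P(at least one) = 1 − 0.2451 = 0.7549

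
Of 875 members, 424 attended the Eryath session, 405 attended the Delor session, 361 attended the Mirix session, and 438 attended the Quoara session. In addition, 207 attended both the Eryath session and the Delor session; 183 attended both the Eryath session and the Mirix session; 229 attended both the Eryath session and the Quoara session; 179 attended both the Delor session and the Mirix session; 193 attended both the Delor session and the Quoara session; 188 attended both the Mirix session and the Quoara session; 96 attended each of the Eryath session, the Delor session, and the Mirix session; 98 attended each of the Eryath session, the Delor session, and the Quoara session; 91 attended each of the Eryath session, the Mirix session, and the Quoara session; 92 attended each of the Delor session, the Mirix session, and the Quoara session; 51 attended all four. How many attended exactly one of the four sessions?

197

|exactly one| = 424 + 405 + 361 + 438 − 2·207 − 2·183 − 2·229 − 2·179 − 2·193 − 2·188 + 3·96 + 3·98 + 3·91 + 3·92 − 4·51 = 197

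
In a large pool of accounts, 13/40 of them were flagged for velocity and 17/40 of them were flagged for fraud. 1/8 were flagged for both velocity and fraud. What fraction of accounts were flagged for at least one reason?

Apply inclusion-exclusion:
P(≥1) = 13/40 + 17/40 − 1/8 = 5/8

5/8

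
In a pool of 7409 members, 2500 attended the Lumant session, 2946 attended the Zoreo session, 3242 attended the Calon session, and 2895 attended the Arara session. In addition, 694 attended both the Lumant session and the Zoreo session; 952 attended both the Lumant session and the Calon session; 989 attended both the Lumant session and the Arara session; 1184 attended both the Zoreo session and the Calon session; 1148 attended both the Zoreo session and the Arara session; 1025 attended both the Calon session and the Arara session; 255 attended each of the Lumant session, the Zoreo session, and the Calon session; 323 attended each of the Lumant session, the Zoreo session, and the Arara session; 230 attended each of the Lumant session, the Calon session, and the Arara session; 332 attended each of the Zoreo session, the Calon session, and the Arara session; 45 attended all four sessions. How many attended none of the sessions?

723

By inclusion-exclusion,
|at least one| = 2500 + 2946 + 3242 + 2895 − 694 − 952 − 989 − 1184 − 1148 − 1025 + 255 + 323 + 230 + 332 − 45 = 6686
None: 7409 − 6686 = 723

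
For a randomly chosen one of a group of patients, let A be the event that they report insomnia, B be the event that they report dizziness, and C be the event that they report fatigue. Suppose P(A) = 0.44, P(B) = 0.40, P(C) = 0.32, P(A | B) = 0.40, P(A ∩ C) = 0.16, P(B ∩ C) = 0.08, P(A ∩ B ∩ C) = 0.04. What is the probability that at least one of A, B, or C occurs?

0.80

P(A ∩ B) = P(B)·P(A|B) = 0.40 × 0.40 = 0.16
Apply inclusion-exclusion:
P(A ∪ B ∪ C) = 0.44 + 0.40 + 0.32 − 0.16 − 0.16 − 0.08 + 0.04 = 0.80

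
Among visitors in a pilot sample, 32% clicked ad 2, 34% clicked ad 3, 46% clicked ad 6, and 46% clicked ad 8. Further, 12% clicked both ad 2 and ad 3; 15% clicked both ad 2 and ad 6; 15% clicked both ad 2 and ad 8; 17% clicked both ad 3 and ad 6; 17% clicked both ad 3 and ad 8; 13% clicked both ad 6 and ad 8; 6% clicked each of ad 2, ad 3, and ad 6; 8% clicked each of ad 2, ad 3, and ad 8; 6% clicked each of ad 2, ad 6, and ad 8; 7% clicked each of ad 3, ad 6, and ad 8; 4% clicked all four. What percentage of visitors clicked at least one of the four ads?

P(at least one) = 32 + 34 + 46 + 46 − 12 − 15 − 15 − 17 − 17 − 13 + 6 + 8 + 6 + 7 − 4 = 92%

92%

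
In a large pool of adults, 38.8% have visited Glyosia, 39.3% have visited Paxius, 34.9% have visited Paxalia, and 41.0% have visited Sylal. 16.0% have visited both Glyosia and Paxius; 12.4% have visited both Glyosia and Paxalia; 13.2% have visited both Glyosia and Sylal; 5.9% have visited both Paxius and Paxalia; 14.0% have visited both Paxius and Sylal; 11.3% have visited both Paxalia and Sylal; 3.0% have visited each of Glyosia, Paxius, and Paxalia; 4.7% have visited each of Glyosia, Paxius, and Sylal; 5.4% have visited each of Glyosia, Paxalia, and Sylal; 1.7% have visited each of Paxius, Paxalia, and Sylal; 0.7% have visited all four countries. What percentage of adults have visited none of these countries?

4.7%

P(union) = 38.8 + 39.3 + 34.9 + 41.0 − 16.0 − 12.4 − 13.2 − 5.9 − 14.0 − 11.3 + 3.0 + 4.7 + 5.4 + 1.7 − 0.7 = 95.3%
P(none) = 100% − 95.3% = 4.7%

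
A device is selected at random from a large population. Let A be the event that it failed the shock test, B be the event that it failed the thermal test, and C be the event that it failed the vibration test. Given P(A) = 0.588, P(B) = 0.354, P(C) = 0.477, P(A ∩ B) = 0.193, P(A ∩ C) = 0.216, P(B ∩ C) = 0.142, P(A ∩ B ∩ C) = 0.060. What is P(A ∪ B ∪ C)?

0.928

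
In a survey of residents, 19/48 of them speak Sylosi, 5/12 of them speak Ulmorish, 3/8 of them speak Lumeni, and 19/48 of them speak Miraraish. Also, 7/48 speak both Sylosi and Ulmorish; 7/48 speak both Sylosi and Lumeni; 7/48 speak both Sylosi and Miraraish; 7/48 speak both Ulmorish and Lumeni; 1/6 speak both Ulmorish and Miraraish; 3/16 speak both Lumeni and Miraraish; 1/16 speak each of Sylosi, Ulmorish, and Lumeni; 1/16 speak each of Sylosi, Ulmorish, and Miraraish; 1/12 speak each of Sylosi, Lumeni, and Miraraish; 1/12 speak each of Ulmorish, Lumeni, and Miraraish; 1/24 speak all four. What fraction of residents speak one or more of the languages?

43/48

P(≥1) = 19/48 + 5/12 + 3/8 + 19/48 − 7/48 − 7/48 − 7/48 − 7/48 − 1/6 − 3/16 + 1/16 + 1/16 + 1/12 + 1/12 − 1/24 = 43/48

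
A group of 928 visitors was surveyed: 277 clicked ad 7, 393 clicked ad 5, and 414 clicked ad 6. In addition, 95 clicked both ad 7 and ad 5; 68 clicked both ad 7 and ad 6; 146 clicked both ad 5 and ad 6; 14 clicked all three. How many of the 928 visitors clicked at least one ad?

N(≥1) = 277 + 393 + 414 − 95 − 68 − 146 + 14 = 789

789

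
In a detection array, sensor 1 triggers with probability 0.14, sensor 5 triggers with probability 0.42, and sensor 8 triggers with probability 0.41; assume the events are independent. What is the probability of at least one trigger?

0.705708

Since the events are independent, P(none) is the product of the individual non-occurrence probabilities.
P(none) = (1 − 0.14) × (1 − 0.42) × (1 − 0.41) = 0.86 × 0.58 × 0.59 = 0.294292
P(at least one) = 1 − 0.294292 = 0.705708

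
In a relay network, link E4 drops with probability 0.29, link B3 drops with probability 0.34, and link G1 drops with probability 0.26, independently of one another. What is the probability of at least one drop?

P(none) = (1 − 0.29) × (1 − 0.34) × (1 − 0.26) = 0.71 × 0.66 × 0.74 = 0.346764
P(at least one) = 1 − 0.346764 = 0.653236

0.653236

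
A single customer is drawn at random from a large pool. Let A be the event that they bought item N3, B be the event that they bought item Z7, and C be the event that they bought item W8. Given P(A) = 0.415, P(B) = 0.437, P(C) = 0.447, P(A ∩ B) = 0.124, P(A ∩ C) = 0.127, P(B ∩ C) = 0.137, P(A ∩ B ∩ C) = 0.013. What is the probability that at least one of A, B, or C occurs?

0.924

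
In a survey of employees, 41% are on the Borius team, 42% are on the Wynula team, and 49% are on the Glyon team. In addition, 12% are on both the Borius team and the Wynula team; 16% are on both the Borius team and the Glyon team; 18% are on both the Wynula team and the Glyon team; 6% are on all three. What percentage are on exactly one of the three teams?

P(exactly one) = 41 + 42 + 49 − 2·12 − 2·16 − 2·18 + 3·6 = 58%

58%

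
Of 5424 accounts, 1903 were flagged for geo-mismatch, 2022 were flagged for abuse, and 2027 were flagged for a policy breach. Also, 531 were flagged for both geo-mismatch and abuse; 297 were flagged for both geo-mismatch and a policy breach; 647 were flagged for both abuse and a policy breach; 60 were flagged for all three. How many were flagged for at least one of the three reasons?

4537

By inclusion-exclusion,
|at least one| = 1903 + 2022 + 2027 − 531 − 297 − 647 + 60 = 4537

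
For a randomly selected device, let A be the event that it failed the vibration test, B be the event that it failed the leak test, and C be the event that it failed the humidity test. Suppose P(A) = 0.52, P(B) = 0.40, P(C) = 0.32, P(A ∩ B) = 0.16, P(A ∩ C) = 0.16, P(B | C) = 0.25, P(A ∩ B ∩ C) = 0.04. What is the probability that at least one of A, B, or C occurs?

P(B ∩ C) = P(C)·P(B|C) = 0.32 × 0.25 = 0.08
P(A ∪ B ∪ C) = 0.52 + 0.40 + 0.32 − 0.16 − 0.16 − 0.08 + 0.04 = 0.88

0.88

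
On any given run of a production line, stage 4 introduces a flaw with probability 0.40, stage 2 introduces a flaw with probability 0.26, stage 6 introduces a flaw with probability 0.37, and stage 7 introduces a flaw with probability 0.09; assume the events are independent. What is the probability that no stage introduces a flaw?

0.2545452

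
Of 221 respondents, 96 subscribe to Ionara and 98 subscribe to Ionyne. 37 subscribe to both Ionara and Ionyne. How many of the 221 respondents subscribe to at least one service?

157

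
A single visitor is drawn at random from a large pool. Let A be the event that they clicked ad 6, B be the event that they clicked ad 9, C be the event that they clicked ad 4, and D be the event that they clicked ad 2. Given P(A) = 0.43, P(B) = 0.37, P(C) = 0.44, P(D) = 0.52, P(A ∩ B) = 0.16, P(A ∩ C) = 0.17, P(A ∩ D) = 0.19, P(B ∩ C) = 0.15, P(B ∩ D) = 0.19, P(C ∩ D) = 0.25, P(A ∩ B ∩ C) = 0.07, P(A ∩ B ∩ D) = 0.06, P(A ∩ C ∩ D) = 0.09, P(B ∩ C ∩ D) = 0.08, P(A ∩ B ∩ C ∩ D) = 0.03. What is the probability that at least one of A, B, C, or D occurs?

Using inclusion–exclusion:
P(A ∪ B ∪ C ∪ D) = 0.43 + 0.37 + 0.44 + 0.52 − 0.16 − 0.17 − 0.19 − 0.15 − 0.19 − 0.25 + 0.07 + 0.06 + 0.09 + 0.08 − 0.03 = 0.92

0.92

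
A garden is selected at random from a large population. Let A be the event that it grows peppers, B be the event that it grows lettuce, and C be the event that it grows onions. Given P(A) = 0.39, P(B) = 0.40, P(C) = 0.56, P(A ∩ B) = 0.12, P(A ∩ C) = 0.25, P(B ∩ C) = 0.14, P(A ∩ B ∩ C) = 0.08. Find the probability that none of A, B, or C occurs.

0.08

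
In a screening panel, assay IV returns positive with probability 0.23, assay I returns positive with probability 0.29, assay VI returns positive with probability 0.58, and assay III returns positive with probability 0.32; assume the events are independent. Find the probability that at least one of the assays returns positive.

P(none) = (1 − 0.23) × (1 − 0.29) × (1 − 0.58) × (1 − 0.32) = 0.77 × 0.71 × 0.42 × 0.68 = 0.15613752
P(at least one) = 1 − 0.15613752 = 0.84386248

0.84386248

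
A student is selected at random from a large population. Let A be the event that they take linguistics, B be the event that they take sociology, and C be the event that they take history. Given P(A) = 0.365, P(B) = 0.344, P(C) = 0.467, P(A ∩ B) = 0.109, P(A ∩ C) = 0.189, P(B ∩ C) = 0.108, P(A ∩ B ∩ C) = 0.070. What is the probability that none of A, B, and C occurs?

0.160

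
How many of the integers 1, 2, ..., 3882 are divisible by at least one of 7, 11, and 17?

1034

Apply inclusion-exclusion:
554 + 352 + 228 − 50 − 32 − 20 + 2 = 1034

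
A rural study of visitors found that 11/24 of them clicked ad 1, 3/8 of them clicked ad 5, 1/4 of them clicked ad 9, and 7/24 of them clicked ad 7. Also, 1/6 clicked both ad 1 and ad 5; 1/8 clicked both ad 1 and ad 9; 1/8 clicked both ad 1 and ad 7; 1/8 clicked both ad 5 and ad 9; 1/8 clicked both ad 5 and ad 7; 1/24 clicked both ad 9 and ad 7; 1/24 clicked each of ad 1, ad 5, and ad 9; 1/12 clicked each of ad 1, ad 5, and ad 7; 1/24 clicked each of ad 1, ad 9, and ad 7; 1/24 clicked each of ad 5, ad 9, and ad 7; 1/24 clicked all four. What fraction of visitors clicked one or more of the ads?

By inclusion-exclusion,
P(at least one) = 11/24 + 3/8 + 1/4 + 7/24 − 1/6 − 1/8 − 1/8 − 1/8 − 1/8 − 1/24 + 1/24 + 1/12 + 1/24 + 1/24 − 1/24 = 5/6

5/6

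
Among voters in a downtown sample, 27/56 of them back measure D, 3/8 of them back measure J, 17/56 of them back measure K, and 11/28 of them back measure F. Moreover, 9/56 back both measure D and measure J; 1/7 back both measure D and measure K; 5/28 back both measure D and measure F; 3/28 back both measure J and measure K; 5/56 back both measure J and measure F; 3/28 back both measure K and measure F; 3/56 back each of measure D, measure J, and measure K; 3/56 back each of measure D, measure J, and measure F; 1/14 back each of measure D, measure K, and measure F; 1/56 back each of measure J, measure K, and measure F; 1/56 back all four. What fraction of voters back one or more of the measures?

53/56

Inclusion–exclusion gives
P(at least one) = 27/56 + 3/8 + 17/56 + 11/28 − 9/56 − 1/7 − 5/28 − 3/28 − 5/56 − 3/28 + 3/56 + 3/56 + 1/14 + 1/56 − 1/56 = 53/56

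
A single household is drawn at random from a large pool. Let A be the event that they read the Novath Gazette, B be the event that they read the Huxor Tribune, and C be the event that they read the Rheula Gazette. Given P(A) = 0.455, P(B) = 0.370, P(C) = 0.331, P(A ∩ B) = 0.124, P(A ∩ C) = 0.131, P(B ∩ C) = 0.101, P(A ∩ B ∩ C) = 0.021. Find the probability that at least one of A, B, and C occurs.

0.821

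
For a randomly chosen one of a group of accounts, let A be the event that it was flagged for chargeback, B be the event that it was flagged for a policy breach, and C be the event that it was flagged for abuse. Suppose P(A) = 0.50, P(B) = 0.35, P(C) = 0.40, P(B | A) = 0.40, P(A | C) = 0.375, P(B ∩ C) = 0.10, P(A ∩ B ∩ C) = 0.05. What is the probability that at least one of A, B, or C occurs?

P(A ∩ B) = P(A)·P(B|A) = 0.50 × 0.40 = 0.20
P(A ∩ C) = P(C)·P(A|C) = 0.40 × 0.375 = 0.15
By inclusion–exclusion:
P(A ∪ B ∪ C) = 0.50 + 0.35 + 0.40 − 0.20 − 0.15 − 0.10 + 0.05 = 0.85

0.85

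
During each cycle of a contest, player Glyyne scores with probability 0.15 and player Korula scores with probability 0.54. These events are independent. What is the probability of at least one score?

0.609

P(none) = (1 − 0.15) × (1 − 0.54) = 0.85 × 0.46 = 0.391
P(at least one) = 1 − 0.391 = 0.609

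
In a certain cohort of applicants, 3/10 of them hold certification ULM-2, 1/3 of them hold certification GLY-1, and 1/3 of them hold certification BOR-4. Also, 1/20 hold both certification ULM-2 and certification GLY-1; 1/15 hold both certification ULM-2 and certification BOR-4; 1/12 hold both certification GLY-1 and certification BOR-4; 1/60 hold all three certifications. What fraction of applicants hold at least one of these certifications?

47/60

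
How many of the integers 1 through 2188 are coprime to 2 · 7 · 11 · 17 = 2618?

803

By inclusion–exclusion:
floor(2188/2) + floor(2188/7) + floor(2188/11) + floor(2188/17) − floor(2188/14) − floor(2188/22) − floor(2188/34) − floor(2188/77) − floor(2188/119) − floor(2188/187) + floor(2188/154) + floor(2188/238) + floor(2188/374) + floor(2188/1309) − floor(2188/2618) = 1094 + 312 + 198 + 128 − 156 − 99 − 64 − 28 − 18 − 11 + 14 + 9 + 5 + 1 − 0 = 1385
2188 − 1385 = 803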